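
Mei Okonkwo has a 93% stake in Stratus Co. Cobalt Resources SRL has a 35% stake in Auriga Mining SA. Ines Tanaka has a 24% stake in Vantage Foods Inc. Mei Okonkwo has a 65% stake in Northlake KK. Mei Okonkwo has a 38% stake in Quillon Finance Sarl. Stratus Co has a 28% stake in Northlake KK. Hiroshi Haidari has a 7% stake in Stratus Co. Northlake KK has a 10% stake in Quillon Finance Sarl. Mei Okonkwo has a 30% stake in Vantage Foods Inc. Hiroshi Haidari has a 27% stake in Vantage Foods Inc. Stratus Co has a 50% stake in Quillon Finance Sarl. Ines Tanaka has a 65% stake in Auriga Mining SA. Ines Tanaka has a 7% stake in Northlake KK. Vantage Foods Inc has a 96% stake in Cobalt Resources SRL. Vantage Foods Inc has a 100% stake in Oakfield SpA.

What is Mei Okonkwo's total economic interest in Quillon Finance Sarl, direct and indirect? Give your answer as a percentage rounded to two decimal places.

Mei reaches Quillon along 4 paths.
Via Stratus: 93% × 50% = 46.5%.
Direct stake: 38% = 38%.
Via Stratus → Northlake: 93% × 28% × 10% = 2.604%.
Via Northlake: 65% × 10% = 6.5%.
Total: 46.5% + 38% + 2.604% + 6.5% = 93.604%.
Rounded: 93.60%.

93.60%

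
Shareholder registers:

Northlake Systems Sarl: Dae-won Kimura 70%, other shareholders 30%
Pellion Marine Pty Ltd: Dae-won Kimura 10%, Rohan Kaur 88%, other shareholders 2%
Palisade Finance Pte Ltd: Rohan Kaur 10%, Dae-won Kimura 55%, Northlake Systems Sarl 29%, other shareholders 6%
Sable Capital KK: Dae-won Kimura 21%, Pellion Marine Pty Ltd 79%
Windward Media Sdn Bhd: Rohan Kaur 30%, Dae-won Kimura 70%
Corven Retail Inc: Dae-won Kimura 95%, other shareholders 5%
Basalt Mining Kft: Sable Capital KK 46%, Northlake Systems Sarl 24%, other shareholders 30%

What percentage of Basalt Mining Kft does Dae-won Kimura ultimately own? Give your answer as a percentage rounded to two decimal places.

Dae-won reaches Basalt along 3 paths.
Via Sable: 21% × 46% = 9.66%.
Via Pellion → Sable: 10% × 79% × 46% = 3.634%.
Via Northlake: 70% × 24% = 16.8%.
Total: 9.66% + 3.634% + 16.8% = 30.094%.
Rounded: 30.09%.

30.09%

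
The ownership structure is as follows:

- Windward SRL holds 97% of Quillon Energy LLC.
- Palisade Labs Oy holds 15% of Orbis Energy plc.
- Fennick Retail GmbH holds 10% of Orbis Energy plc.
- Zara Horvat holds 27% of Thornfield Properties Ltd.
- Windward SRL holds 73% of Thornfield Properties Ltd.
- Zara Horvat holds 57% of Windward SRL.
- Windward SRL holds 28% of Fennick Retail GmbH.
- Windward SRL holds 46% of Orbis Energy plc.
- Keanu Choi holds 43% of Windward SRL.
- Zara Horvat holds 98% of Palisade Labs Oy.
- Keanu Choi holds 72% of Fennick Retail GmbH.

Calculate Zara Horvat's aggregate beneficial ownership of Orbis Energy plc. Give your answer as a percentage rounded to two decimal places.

42.52%

Zara reaches Orbis along 3 paths.
Via Palisade: 98% × 15% = 14.7%.
Via Windward → Fennick: 57% × 28% × 10% = 1.596%.
Via Windward: 57% × 46% = 26.22%.
Total: 14.7% + 1.596% + 26.22% = 42.516%.
Rounded: 42.52%.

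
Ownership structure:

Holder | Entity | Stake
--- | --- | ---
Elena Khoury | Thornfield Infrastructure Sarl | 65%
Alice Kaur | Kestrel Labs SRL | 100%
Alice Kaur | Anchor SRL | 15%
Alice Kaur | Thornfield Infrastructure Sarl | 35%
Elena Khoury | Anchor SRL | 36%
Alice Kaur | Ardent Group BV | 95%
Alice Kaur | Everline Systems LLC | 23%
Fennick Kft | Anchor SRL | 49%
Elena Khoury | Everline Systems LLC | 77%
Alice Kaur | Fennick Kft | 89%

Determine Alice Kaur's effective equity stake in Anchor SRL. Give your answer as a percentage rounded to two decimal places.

58.61%

Alice reaches Anchor along 2 paths.
Direct stake: 15% = 15%.
Via Fennick: 89% × 49% = 43.61%.
Total: 15% + 43.61% = 58.61%.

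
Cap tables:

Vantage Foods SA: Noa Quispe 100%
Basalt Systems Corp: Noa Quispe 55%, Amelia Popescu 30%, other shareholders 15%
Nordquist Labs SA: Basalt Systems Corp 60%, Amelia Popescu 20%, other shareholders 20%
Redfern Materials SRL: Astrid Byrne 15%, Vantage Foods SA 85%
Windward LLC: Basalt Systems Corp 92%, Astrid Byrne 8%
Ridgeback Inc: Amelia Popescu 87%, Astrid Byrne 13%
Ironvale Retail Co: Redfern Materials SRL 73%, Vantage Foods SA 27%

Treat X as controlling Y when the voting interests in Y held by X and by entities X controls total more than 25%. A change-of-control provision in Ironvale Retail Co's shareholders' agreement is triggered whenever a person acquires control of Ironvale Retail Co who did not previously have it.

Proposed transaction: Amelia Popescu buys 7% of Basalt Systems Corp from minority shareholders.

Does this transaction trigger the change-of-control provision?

No

The purchase changes only Amelia's holdings, so Amelia is the only person who could newly come to control Ironvale.
Amelia holds 30% of Basalt, so Amelia controls Basalt.
Basalt and Amelia together hold 60% + 20% = 80% of Nordquist, so Amelia controls Nordquist.
Basalt holds 92% of Windward, so Amelia controls Windward.
Amelia holds 87% of Ridgeback, so Amelia controls Ridgeback.
Neither Amelia nor any entity Amelia controls holds any voting interest in Ironvale.
So before the transaction, Amelia does not control Ironvale.
After the purchase, Amelia's direct stake in Basalt rises to 30% + 7% = 37%.
Amelia holds 37% of Basalt, so Amelia controls Basalt.
After the transaction, neither Amelia nor any entity Amelia controls holds a voting interest in Ironvale, so Amelia still does not control it.
No new person acquires control, so the clause is not triggered.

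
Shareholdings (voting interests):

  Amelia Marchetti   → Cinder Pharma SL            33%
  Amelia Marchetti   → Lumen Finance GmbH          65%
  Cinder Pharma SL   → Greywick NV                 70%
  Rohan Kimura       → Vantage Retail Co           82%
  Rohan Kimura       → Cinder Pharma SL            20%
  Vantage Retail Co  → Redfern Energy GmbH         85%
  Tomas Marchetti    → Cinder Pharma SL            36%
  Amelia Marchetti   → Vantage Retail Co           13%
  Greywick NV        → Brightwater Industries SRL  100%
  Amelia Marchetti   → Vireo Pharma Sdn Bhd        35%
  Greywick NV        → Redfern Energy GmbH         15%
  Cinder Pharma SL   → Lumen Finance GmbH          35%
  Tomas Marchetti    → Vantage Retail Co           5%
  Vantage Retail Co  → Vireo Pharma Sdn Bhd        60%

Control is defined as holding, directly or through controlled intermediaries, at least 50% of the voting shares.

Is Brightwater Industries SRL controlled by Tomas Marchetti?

Tomas's largest direct stake is 36% in Cinder, which does not meet the threshold, so Tomas controls no company.
Neither Tomas nor any entity Tomas controls holds any voting interest in Brightwater.
So Tomas does not control Brightwater.

No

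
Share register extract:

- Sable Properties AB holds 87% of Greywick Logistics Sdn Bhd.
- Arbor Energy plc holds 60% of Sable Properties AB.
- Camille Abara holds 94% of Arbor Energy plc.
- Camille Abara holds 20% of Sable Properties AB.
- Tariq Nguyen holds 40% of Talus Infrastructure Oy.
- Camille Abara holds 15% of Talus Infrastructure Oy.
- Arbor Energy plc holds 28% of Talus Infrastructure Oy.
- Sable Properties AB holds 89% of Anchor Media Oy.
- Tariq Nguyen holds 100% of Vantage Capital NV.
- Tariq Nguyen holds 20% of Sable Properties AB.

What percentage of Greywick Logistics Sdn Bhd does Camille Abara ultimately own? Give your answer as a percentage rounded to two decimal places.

Camille reaches Greywick along 2 paths.
Via Sable: 20% × 87% = 17.4%.
Via Arbor → Sable: 94% × 60% × 87% = 49.068%.
Total: 17.4% + 49.068% = 66.468%.
Rounded: 66.47%.

66.47%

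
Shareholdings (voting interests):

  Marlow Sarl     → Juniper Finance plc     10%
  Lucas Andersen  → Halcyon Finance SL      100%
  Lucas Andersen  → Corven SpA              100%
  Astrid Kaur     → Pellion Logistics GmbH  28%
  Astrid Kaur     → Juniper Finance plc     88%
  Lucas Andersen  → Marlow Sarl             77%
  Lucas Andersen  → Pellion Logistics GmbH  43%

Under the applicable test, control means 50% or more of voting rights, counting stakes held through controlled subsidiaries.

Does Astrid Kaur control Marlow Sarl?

No

Astrid holds 88% of Juniper, so Astrid controls Juniper.
Neither Astrid nor any entity Astrid controls holds any voting interest in Marlow.
So Astrid does not control Marlow.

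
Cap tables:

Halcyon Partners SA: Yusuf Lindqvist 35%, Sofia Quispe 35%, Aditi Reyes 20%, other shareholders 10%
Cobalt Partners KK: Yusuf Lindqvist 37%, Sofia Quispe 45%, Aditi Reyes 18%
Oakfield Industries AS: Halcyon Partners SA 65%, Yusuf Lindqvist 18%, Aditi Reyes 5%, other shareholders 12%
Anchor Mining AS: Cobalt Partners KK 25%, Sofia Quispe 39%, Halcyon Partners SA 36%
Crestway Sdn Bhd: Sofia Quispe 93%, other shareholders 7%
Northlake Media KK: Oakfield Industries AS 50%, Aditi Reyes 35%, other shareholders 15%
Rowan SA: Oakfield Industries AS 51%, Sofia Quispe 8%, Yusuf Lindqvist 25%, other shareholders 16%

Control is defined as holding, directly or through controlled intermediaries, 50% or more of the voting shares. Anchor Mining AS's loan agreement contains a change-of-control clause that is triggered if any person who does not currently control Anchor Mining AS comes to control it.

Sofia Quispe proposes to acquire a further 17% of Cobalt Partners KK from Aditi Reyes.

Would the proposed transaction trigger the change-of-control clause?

Yes

The purchase adds only to Sofia's holdings (Aditi's stake shrinks), so Sofia is the only person who could newly come to control Anchor.
Sofia holds 93% of Crestway, so Sofia controls Crestway.
In Anchor, Sofia's side holds only 39%, not ≥ 50%.
So before the transaction, Sofia does not control Anchor.
After the purchase, Sofia's direct stake in Cobalt rises to 45% + 17% = 62%, and Aditi's stake falls to 1%.
Sofia holds 62% of Cobalt, so Sofia controls Cobalt.
Cobalt and Sofia together hold 25% + 39% = 64% of Anchor, so Sofia controls Anchor.
Sofia did not control Anchor before and does after, so the clause is triggered.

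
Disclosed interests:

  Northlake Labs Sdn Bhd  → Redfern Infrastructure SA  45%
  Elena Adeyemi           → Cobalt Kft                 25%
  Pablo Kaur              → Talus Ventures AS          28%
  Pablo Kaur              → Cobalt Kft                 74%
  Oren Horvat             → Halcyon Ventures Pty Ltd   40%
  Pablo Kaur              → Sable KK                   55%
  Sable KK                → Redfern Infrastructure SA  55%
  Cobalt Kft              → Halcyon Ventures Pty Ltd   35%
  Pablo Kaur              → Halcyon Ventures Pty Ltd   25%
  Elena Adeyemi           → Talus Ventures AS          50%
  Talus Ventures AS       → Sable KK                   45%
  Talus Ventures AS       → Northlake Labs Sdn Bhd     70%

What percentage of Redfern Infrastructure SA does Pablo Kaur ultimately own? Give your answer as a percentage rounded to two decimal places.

46.00%

Pablo reaches Redfern along 3 paths.
Via Talus → Sable: 28% × 45% × 55% = 6.93%.
Via Sable: 55% × 55% = 30.25%.
Via Talus → Northlake: 28% × 70% × 45% = 8.82%.
Total: 6.93% + 30.25% + 8.82% = 46%.
Rounded: 46.00%.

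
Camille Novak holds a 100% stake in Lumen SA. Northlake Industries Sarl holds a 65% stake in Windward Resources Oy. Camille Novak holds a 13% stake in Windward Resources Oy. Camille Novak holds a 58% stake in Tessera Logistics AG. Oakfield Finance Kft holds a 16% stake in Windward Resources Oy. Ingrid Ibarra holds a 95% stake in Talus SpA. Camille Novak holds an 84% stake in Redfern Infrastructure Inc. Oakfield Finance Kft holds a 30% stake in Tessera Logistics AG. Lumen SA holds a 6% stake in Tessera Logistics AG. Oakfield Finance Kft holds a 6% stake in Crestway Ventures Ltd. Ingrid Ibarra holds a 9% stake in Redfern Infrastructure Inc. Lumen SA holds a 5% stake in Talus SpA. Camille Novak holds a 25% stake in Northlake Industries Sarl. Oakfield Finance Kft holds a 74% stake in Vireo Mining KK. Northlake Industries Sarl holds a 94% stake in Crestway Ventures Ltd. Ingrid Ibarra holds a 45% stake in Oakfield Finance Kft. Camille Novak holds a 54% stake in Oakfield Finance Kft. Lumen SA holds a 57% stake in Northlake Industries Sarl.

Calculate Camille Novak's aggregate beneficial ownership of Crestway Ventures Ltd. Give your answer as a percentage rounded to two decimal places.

80.32%

Camille reaches Crestway along 3 paths.
Via Oakfield: 54% × 6% = 3.24%.
Via Lumen → Northlake: 100% × 57% × 94% = 53.58%.
Via Northlake: 25% × 94% = 23.5%.
Total: 3.24% + 53.58% + 23.5% = 80.32%.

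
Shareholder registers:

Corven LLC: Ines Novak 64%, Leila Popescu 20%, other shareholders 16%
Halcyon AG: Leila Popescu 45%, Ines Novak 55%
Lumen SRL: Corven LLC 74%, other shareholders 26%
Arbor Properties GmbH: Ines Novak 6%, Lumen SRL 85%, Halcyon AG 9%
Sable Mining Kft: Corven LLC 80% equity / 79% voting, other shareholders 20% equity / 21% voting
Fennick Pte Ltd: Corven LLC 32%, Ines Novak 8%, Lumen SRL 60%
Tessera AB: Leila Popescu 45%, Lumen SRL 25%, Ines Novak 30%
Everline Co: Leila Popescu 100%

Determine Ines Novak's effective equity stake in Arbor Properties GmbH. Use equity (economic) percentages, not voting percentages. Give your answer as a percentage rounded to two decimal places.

Ines reaches Arbor along 3 paths.
Direct stake: 6% = 6%.
Via Corven → Lumen: 64% × 74% × 85% = 40.256%.
Via Halcyon: 55% × 9% = 4.95%.
Total: 6% + 40.256% + 4.95% = 51.206%.
Rounded: 51.21%.

51.21%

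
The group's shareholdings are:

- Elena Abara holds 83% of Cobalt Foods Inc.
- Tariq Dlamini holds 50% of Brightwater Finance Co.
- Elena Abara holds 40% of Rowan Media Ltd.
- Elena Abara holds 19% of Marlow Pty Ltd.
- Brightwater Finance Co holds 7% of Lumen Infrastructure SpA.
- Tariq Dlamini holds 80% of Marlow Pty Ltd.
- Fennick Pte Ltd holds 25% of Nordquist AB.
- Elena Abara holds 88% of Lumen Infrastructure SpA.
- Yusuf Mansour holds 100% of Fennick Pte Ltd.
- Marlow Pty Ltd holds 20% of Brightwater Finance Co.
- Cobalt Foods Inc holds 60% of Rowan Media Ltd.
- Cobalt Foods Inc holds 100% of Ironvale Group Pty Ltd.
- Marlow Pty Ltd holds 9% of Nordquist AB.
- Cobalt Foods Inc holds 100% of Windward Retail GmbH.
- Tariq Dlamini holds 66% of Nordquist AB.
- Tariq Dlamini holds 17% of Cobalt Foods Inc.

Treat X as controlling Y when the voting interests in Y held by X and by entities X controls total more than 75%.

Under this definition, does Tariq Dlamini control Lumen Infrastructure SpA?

No

Tariq holds 80% of Marlow, so Tariq controls Marlow.
Neither Tariq nor any entity Tariq controls holds any voting interest in Lumen.
So Tariq does not control Lumen.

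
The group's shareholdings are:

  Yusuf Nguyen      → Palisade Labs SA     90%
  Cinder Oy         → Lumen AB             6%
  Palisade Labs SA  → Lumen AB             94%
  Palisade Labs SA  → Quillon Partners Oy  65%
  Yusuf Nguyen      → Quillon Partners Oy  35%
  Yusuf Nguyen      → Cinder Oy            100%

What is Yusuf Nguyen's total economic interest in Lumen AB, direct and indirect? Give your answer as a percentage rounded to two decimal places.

90.60%

Yusuf reaches Lumen along 2 paths.
Via Palisade: 90% × 94% = 84.6%.
Via Cinder: 100% × 6% = 6%.
Total: 84.6% + 6% = 90.6%.
Rounded: 90.60%.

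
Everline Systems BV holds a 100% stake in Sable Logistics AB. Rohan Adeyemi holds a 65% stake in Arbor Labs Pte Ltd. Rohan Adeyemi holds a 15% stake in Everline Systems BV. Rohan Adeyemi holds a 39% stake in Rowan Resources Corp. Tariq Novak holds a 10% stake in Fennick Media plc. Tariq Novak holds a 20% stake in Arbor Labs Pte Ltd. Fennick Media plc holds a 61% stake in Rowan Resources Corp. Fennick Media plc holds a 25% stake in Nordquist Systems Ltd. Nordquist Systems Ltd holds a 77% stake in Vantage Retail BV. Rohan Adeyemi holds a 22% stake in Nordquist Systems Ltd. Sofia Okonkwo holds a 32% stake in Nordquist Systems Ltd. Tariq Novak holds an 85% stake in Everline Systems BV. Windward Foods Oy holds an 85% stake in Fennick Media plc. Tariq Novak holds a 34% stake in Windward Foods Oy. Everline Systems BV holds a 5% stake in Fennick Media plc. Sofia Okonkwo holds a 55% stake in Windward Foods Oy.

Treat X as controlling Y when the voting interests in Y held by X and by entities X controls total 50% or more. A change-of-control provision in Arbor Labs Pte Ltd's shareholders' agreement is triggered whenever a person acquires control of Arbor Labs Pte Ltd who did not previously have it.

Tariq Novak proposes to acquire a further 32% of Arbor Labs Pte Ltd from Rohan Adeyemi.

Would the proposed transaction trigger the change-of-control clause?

The purchase adds only to Tariq's holdings (Rohan's stake shrinks), so Tariq is the only person who could newly come to control Arbor.
Tariq holds 85% of Everline, so Tariq controls Everline.
Everline holds 100% of Sable, so Tariq controls Sable.
In Arbor, Tariq's side holds only 20%, not ≥ 50%.
So before the transaction, Tariq does not control Arbor.
After the purchase, Tariq's direct stake in Arbor rises to 20% + 32% = 52%, and Rohan's stake falls to 33%.
Tariq holds 52% of Arbor, so Tariq controls Arbor.
Tariq did not control Arbor before and does after, so the clause is triggered.

Yes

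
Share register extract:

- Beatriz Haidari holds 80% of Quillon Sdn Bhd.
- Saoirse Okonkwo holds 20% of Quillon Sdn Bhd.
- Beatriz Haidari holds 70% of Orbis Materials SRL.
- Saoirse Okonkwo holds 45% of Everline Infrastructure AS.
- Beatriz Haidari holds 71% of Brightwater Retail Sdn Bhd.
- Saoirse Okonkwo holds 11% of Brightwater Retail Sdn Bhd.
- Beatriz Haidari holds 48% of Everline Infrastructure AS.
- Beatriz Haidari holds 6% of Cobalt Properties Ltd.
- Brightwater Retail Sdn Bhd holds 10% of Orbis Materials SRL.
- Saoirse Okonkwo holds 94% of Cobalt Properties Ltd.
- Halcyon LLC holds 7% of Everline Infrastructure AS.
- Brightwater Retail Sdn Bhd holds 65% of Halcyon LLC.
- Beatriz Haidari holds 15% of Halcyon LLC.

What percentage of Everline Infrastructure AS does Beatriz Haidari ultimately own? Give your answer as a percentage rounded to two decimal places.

52.28%

Beatriz reaches Everline along 3 paths.
Direct stake: 48% = 48%.
Via Brightwater → Halcyon: 71% × 65% × 7% = 3.2305%.
Via Halcyon: 15% × 7% = 1.05%.
Total: 48% + 3.2305% + 1.05% = 52.2805%.
Rounded: 52.28%.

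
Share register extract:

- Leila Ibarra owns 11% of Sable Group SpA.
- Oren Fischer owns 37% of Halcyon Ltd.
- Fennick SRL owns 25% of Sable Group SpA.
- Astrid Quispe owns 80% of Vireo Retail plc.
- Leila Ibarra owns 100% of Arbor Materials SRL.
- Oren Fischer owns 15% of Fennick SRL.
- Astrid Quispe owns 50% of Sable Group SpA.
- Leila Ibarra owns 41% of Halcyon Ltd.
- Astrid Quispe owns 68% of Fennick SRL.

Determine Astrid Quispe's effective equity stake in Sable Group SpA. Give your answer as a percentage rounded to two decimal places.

67.00%

Astrid reaches Sable along 2 paths.
Direct stake: 50% = 50%.
Via Fennick: 68% × 25% = 17%.
Total: 50% + 17% = 67%.
Rounded: 67.00%.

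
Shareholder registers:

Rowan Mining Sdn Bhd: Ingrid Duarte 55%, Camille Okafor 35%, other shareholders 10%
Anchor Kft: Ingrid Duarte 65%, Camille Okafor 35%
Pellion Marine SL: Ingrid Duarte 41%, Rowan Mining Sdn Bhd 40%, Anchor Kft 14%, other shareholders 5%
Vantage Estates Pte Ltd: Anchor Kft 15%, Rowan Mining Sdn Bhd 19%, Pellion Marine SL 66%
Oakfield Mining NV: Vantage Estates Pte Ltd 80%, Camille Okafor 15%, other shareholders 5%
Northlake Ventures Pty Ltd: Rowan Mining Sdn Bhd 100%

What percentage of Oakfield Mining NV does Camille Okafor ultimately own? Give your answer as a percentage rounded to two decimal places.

Camille reaches Oakfield along 5 paths.
Via Anchor → Vantage: 35% × 15% × 80% = 4.2%.
Via Rowan → Vantage: 35% × 19% × 80% = 5.32%.
Via Rowan → Pellion → Vantage: 35% × 40% × 66% × 80% = 7.392%.
Via Anchor → Pellion → Vantage: 35% × 14% × 66% × 80% = 2.5872%.
Direct stake: 15% = 15%.
Total: 4.2% + 5.32% + 7.392% + 2.5872% + 15% = 34.4992%.
Rounded: 34.50%.

34.50%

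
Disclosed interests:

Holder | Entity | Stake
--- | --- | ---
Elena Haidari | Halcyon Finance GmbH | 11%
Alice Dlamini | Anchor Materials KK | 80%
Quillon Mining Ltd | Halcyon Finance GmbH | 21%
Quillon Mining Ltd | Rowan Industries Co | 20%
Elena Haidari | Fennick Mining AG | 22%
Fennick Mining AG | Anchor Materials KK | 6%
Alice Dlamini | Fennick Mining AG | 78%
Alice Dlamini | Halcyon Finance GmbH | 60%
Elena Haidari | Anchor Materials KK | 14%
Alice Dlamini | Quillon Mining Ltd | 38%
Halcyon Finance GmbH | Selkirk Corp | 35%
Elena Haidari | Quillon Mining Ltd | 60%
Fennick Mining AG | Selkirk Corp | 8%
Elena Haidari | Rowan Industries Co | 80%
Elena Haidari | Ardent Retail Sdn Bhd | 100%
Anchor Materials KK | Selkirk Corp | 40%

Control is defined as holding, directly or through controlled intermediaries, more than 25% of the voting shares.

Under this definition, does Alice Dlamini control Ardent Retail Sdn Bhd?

No

Alice holds 78% of Fennick, so Alice controls Fennick.
Alice holds 38% of Quillon, so Alice controls Quillon.
Alice and Quillon together hold 60% + 21% = 81% of Halcyon, so Alice controls Halcyon.
Alice and Fennick together hold 80% + 6% = 86% of Anchor, so Alice controls Anchor.
Fennick and Halcyon and Anchor together hold 8% + 35% + 40% = 83% of Selkirk, so Alice controls Selkirk.
Neither Alice nor any entity Alice controls holds any voting interest in Ardent.
So Alice does not control Ardent.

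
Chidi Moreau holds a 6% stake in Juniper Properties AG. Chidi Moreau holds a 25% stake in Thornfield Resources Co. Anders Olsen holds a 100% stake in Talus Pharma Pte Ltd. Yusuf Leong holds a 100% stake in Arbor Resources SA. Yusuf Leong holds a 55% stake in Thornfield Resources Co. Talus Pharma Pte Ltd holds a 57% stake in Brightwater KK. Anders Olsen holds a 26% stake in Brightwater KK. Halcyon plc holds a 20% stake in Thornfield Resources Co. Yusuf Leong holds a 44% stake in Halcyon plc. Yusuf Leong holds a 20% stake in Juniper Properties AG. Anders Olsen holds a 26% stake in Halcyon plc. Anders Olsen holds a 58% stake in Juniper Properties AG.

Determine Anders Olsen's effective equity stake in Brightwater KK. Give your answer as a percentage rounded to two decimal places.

83.00%

Anders reaches Brightwater along 2 paths.
Via Talus: 100% × 57% = 57%.
Direct stake: 26% = 26%.
Total: 57% + 26% = 83%.
Rounded: 83.00%.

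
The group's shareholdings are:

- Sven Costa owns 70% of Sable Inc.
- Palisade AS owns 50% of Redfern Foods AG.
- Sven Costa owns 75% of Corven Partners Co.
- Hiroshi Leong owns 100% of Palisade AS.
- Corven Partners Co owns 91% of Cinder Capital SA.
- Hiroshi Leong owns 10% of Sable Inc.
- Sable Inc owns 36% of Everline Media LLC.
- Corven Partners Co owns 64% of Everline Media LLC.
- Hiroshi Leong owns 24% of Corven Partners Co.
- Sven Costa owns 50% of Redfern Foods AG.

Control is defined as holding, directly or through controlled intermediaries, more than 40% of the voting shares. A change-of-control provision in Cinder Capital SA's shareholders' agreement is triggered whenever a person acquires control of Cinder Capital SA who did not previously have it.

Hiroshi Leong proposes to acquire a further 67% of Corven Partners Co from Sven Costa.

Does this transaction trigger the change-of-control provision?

Yes

The purchase adds only to Hiroshi's holdings (Sven's stake shrinks), so Hiroshi is the only person who could newly come to control Cinder.
Hiroshi holds 100% of Palisade, so Hiroshi controls Palisade.
Palisade holds 50% of Redfern, so Hiroshi controls Redfern.
Neither Hiroshi nor any entity Hiroshi controls holds any voting interest in Cinder.
So before the transaction, Hiroshi does not control Cinder.
After the purchase, Hiroshi's direct stake in Corven rises to 24% + 67% = 91%, and Sven's stake falls to 8%.
Hiroshi holds 91% of Corven, so Hiroshi controls Corven.
Corven holds 91% of Cinder, so Hiroshi controls Cinder.
Hiroshi did not control Cinder before and does after, so the clause is triggered.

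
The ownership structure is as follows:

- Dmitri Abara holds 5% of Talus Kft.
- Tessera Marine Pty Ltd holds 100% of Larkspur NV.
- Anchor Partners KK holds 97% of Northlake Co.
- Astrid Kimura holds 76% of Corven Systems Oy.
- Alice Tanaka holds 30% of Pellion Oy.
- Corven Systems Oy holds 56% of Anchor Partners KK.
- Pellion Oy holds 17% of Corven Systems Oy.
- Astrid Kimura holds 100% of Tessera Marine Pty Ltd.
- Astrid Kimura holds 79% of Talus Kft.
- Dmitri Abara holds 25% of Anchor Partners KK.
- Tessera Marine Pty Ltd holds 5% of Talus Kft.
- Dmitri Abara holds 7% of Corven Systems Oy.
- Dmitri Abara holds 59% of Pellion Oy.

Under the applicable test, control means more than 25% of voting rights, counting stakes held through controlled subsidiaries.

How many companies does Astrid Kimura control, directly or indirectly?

6

Astrid holds 100% of Tessera, so Astrid controls Tessera.
Astrid holds 76% of Corven, so Astrid controls Corven.
Astrid and Tessera together hold 79% + 5% = 84% of Talus, so Astrid controls Talus.
Corven holds 56% of Anchor, so Astrid controls Anchor.
Tessera holds 100% of Larkspur, so Astrid controls Larkspur.
Anchor holds 97% of Northlake, so Astrid controls Northlake.
No other company's threshold is met.
Astrid controls 6 companies.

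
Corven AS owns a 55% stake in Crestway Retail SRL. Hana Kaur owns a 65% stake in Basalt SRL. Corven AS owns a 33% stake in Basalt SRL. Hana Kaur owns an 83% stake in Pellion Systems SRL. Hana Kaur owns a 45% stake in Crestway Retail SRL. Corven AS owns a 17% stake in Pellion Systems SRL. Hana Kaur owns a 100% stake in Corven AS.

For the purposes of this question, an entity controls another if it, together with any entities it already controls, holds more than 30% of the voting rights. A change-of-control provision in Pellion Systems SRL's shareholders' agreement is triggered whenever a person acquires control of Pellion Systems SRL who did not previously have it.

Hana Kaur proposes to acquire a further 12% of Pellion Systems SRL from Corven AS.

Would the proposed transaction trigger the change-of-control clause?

No

The purchase adds only to Hana's holdings (Corven's stake shrinks), so Hana is the only person who could newly come to control Pellion.
Hana holds 100% of Corven, so Hana controls Corven.
Corven and Hana together hold 17% + 83% = 100% of Pellion, so Hana controls Pellion.
So Hana already controls Pellion before the transaction.
After the purchase, Hana's direct stake in Pellion rises to 83% + 12% = 95%, and Corven's stake falls to 5%.
Hana controlled Pellion already, so this is not a new person acquiring control; every other person's position is unchanged or reduced.
No new person acquires control, so the clause is not triggered.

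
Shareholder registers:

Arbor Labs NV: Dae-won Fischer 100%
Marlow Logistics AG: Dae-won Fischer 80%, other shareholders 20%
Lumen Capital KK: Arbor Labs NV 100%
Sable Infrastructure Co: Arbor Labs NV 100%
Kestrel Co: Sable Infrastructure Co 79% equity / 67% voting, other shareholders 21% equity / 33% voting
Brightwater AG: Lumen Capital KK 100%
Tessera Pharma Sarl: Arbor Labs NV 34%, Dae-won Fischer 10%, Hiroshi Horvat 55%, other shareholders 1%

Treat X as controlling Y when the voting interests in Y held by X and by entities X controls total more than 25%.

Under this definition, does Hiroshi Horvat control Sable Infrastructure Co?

No

Hiroshi holds 55% of Tessera, so Hiroshi controls Tessera.
Neither Hiroshi nor any entity Hiroshi controls holds any voting interest in Sable.
So Hiroshi does not control Sable.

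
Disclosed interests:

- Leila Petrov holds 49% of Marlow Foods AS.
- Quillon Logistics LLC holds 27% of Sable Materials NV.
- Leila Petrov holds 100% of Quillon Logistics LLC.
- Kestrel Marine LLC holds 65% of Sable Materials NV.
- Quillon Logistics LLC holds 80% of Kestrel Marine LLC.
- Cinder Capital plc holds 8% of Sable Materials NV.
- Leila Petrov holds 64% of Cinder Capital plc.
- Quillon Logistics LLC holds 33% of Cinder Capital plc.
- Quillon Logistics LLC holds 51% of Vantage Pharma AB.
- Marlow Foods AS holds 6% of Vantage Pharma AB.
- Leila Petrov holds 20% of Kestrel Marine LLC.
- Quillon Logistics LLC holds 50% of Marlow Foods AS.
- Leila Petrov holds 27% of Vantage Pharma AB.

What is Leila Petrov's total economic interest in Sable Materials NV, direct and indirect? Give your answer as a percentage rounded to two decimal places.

99.76%

Leila reaches Sable along 5 paths.
Via Kestrel: 20% × 65% = 13%.
Via Quillon → Kestrel: 100% × 80% × 65% = 52%.
Via Quillon: 100% × 27% = 27%.
Via Cinder: 64% × 8% = 5.12%.
Via Quillon → Cinder: 100% × 33% × 8% = 2.64%.
Total: 13% + 52% + 27% + 5.12% + 2.64% = 99.76%.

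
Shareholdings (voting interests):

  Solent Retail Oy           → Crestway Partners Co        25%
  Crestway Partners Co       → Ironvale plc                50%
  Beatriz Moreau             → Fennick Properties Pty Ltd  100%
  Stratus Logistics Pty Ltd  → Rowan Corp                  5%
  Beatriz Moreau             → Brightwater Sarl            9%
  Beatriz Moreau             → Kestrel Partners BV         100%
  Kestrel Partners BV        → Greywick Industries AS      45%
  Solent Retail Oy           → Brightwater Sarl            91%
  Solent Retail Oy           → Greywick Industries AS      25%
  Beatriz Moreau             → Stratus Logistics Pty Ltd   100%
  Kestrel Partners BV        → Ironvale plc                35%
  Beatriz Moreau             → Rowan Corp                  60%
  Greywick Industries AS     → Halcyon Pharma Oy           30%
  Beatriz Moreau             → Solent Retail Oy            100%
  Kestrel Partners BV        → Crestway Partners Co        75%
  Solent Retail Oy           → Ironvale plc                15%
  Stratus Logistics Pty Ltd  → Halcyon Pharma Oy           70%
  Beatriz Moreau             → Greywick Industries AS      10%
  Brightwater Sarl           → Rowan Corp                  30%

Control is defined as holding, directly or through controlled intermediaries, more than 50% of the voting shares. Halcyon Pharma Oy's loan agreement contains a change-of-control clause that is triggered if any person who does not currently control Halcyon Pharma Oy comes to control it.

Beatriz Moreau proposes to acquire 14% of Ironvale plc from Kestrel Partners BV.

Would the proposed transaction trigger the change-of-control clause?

No

The purchase adds only to Beatriz's holdings (Kestrel's stake shrinks), so Beatriz is the only person who could newly come to control Halcyon.
Beatriz holds 100% of Kestrel, so Beatriz controls Kestrel.
Beatriz holds 100% of Solent, so Beatriz controls Solent.
Solent and Beatriz and Kestrel together hold 25% + 10% + 45% = 80% of Greywick, so Beatriz controls Greywick.
Beatriz holds 100% of Stratus, so Beatriz controls Stratus.
Stratus and Greywick together hold 70% + 30% = 100% of Halcyon, so Beatriz controls Halcyon.
So Beatriz already controls Halcyon before the transaction.
After the purchase, Beatriz holds 14% of Ironvale directly, and Kestrel's stake falls to 21%.
Beatriz controlled Halcyon already, so this is not a new person acquiring control; every other person's position is unchanged or reduced.
No new person acquires control, so the clause is not triggered.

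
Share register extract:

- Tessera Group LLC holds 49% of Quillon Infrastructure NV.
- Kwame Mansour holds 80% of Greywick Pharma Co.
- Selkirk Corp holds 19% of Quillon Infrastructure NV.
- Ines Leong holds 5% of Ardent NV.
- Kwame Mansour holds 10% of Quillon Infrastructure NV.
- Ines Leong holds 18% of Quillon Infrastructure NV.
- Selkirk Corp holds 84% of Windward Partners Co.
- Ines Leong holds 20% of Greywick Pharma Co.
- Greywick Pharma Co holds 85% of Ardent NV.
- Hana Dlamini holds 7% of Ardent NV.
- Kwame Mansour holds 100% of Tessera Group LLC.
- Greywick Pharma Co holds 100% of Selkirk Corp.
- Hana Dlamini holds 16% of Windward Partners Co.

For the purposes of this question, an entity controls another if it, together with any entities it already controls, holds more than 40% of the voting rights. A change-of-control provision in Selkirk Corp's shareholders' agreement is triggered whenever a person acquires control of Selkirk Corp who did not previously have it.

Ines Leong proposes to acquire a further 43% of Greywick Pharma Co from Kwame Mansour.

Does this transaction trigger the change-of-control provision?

The purchase adds only to Ines's holdings (Kwame's stake shrinks), so Ines is the only person who could newly come to control Selkirk.
Ines's largest direct stake is 20% in Greywick, which does not meet the threshold, so Ines controls no company.
Neither Ines nor any entity Ines controls holds any voting interest in Selkirk.
So before the transaction, Ines does not control Selkirk.
After the purchase, Ines's direct stake in Greywick rises to 20% + 43% = 63%, and Kwame's stake falls to 37%.
Ines holds 63% of Greywick, so Ines controls Greywick.
Greywick holds 100% of Selkirk, so Ines controls Selkirk.
Ines did not control Selkirk before and does after, so the clause is triggered.

Yes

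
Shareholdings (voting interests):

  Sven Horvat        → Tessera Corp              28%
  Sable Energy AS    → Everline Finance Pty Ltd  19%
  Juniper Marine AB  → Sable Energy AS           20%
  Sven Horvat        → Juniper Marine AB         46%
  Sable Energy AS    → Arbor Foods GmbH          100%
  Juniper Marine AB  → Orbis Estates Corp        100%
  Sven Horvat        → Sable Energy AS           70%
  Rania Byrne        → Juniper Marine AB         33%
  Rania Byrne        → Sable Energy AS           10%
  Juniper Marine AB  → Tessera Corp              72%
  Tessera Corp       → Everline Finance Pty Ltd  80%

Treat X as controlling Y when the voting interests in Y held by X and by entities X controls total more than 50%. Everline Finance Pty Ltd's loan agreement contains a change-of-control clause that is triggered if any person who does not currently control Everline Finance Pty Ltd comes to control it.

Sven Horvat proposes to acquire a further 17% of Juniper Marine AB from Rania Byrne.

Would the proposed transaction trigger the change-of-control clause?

Yes

The purchase adds only to Sven's holdings (Rania's stake shrinks), so Sven is the only person who could newly come to control Everline.
Sven holds 70% of Sable, so Sven controls Sable.
Sable holds 100% of Arbor, so Sven controls Arbor.
In Everline, Sven's side holds only 19%, not > 50%.
So before the transaction, Sven does not control Everline.
After the purchase, Sven's direct stake in Juniper rises to 46% + 17% = 63%, and Rania's stake falls to 16%.
Sven holds 63% of Juniper, so Sven controls Juniper.
Sven and Juniper together hold 70% + 20% = 90% of Sable, so Sven controls Sable.
Juniper and Sven together hold 72% + 28% = 100% of Tessera, so Sven controls Tessera.
Sable and Tessera together hold 19% + 80% = 99% of Everline, so Sven controls Everline.
Sven did not control Everline before and does after, so the clause is triggered.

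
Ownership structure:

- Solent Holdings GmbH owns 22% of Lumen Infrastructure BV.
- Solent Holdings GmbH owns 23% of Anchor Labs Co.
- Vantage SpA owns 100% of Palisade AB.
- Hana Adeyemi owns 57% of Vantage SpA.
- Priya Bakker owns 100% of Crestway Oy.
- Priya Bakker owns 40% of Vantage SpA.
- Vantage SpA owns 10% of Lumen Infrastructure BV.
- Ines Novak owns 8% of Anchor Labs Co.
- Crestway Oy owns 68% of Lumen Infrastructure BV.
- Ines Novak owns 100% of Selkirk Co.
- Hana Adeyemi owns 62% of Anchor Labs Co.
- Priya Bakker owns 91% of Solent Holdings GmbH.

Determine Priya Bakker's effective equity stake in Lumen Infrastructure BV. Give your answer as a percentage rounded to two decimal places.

Priya reaches Lumen along 3 paths.
Via Vantage: 40% × 10% = 4%.
Via Crestway: 100% × 68% = 68%.
Via Solent: 91% × 22% = 20.02%.
Total: 4% + 68% + 20.02% = 92.02%.

92.02%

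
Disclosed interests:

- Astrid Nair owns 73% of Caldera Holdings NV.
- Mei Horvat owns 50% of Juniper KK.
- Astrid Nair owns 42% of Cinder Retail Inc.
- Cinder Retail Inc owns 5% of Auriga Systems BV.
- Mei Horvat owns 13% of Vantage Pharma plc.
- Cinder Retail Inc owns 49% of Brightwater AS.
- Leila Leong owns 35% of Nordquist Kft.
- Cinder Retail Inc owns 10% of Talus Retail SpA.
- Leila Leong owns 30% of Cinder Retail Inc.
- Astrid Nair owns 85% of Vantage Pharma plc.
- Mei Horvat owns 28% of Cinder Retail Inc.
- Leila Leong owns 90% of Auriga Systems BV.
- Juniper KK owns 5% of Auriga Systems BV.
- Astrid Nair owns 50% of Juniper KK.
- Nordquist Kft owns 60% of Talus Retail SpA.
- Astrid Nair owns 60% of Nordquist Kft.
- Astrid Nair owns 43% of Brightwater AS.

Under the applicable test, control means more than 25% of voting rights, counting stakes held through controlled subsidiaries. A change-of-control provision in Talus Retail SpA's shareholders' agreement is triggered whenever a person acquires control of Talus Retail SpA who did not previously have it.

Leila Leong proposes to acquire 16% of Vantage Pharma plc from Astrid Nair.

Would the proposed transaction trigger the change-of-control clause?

The purchase adds only to Leila's holdings (Astrid's stake shrinks), so Leila is the only person who could newly come to control Talus.
Leila holds 35% of Nordquist, so Leila controls Nordquist.
Leila holds 30% of Cinder, so Leila controls Cinder.
Cinder and Nordquist together hold 10% + 60% = 70% of Talus, so Leila controls Talus.
So Leila already controls Talus before the transaction.
After the purchase, Leila holds 16% of Vantage directly, and Astrid's stake falls to 69%.
Leila controlled Talus already, so this is not a new person acquiring control; every other person's position is unchanged or reduced.
No new person acquires control, so the clause is not triggered.

No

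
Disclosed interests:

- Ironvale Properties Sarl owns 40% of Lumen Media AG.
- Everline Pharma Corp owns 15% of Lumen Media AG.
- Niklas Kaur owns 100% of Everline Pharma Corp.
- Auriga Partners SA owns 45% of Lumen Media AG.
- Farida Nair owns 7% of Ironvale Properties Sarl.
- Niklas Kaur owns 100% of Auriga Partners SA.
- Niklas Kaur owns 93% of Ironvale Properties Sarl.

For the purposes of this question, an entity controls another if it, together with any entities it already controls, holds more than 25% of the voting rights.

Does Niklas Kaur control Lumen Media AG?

Yes

Niklas holds 93% of Ironvale, so Niklas controls Ironvale.
Niklas holds 100% of Auriga, so Niklas controls Auriga.
Niklas holds 100% of Everline, so Niklas controls Everline.
Everline and Auriga and Ironvale together hold 15% + 45% + 40% = 100% of Lumen, so Niklas controls Lumen.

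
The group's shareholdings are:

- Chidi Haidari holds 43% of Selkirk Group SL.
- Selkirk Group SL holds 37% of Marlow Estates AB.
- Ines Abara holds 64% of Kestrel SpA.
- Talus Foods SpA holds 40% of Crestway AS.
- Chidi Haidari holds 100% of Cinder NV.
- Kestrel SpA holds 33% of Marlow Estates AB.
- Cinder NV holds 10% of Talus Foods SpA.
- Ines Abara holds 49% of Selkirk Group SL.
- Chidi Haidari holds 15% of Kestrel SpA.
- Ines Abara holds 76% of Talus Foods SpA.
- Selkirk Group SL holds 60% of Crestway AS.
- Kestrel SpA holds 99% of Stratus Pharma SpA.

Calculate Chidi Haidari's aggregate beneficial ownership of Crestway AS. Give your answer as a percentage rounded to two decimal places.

Chidi reaches Crestway along 2 paths.
Via Cinder → Talus: 100% × 10% × 40% = 4%.
Via Selkirk: 43% × 60% = 25.8%.
Total: 4% + 25.8% = 29.8%.
Rounded: 29.80%.

29.80%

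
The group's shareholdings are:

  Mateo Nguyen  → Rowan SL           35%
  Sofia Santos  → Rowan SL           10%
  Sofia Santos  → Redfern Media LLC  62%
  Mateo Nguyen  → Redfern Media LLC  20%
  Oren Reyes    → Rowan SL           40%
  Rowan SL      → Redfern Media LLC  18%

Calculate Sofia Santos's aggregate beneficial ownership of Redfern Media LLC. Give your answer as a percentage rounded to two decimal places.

Sofia reaches Redfern along 2 paths.
Via Rowan: 10% × 18% = 1.8%.
Direct stake: 62% = 62%.
Total: 1.8% + 62% = 63.8%.
Rounded: 63.80%.

63.80%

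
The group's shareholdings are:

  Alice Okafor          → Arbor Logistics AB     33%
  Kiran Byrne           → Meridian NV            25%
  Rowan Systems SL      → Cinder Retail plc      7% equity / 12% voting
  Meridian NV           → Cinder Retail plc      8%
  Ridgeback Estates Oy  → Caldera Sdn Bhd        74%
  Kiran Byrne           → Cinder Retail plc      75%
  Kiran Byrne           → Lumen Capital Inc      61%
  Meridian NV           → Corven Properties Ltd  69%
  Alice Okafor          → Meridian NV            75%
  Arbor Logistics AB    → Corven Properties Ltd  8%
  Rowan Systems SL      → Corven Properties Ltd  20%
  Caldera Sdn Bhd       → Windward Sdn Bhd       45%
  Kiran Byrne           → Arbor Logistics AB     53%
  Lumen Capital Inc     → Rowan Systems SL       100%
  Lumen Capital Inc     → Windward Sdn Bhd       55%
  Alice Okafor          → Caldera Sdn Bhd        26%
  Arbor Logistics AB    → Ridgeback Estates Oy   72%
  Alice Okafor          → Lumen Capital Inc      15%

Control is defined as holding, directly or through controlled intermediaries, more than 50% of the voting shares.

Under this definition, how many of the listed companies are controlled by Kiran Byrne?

7

Kiran holds 53% of Arbor, so Kiran controls Arbor.
Kiran holds 61% of Lumen, so Kiran controls Lumen.
Arbor holds 72% of Ridgeback, so Kiran controls Ridgeback.
Lumen holds 100% of Rowan, so Kiran controls Rowan.
Ridgeback holds 74% of Caldera, so Kiran controls Caldera.
Kiran and Rowan together hold 75% + 12% = 87% of Cinder, so Kiran controls Cinder.
Caldera and Lumen together hold 45% + 55% = 100% of Windward, so Kiran controls Windward.
No other company's threshold is met.
Kiran controls 7 companies.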